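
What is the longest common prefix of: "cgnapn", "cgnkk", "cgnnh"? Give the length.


Words: cgnapn, cgnkk, cgnnh
  Position 0: all 'c' => match
  Position 1: all 'g' => match
  Position 2: all 'n' => match
  Position 3: ('a', 'k', 'n') => mismatch, stop
LCP = "cgn" (length 3)

3


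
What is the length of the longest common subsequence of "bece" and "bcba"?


LCS of "bece" and "bcba"
DP table:
           b    c    b    a
      0    0    0    0    0
  b   0    1    1    1    1
  e   0    1    1    1    1
  c   0    1    2    2    2
  e   0    1    2    2    2
LCS length = dp[4][4] = 2

2


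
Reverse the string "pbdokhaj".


Input: pbdokhaj
Reading characters right to left:
  Position 7: 'j'
  Position 6: 'a'
  Position 5: 'h'
  Position 4: 'k'
  Position 3: 'o'
  Position 2: 'd'
  Position 1: 'b'
  Position 0: 'p'
Reversed: jahkodbp

jahkodbp


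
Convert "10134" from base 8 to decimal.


Input: "10134" in base 8
Positional expansion:
  Digit '1' (value 1) x 8^4 = 4096
  Digit '0' (value 0) x 8^3 = 0
  Digit '1' (value 1) x 8^2 = 64
  Digit '3' (value 3) x 8^1 = 24
  Digit '4' (value 4) x 8^0 = 4
Sum = 4188

4188


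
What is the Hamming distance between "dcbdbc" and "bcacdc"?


Comparing "dcbdbc" and "bcacdc" position by position:
  Position 0: 'd' vs 'b' => differ
  Position 1: 'c' vs 'c' => same
  Position 2: 'b' vs 'a' => differ
  Position 3: 'd' vs 'c' => differ
  Position 4: 'b' vs 'd' => differ
  Position 5: 'c' vs 'c' => same
Total differences (Hamming distance): 4

4


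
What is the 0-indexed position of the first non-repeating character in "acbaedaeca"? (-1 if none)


Input: acbaedaeca
Character frequencies:
  'a': 4
  'b': 1
  'c': 2
  'd': 1
  'e': 2
Scanning left to right for freq == 1:
  Position 0 ('a'): freq=4, skip
  Position 1 ('c'): freq=2, skip
  Position 2 ('b'): unique! => answer = 2

2


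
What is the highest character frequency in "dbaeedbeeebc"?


Input: dbaeedbeeebc
Character counts:
  'a': 1
  'b': 3
  'c': 1
  'd': 2
  'e': 5
Maximum frequency: 5

5


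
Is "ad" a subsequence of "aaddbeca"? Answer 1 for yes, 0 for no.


Check if "ad" is a subsequence of "aaddbeca"
Greedy scan:
  Position 0 ('a'): matches sub[0] = 'a'
  Position 1 ('a'): no match needed
  Position 2 ('d'): matches sub[1] = 'd'
  Position 3 ('d'): no match needed
  Position 4 ('b'): no match needed
  Position 5 ('e'): no match needed
  Position 6 ('c'): no match needed
  Position 7 ('a'): no match needed
All 2 characters matched => is a subsequence

1


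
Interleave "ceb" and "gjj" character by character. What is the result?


Interleaving "ceb" and "gjj":
  Position 0: 'c' from first, 'g' from second => "cg"
  Position 1: 'e' from first, 'j' from second => "ej"
  Position 2: 'b' from first, 'j' from second => "bj"
Result: cgejbj

cgejbj


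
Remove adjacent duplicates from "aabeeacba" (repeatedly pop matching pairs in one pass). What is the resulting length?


Input: aabeeacba
Stack-based adjacent duplicate removal:
  Read 'a': push. Stack: a
  Read 'a': matches stack top 'a' => pop. Stack: (empty)
  Read 'b': push. Stack: b
  Read 'e': push. Stack: be
  Read 'e': matches stack top 'e' => pop. Stack: b
  Read 'a': push. Stack: ba
  Read 'c': push. Stack: bac
  Read 'b': push. Stack: bacb
  Read 'a': push. Stack: bacba
Final stack: "bacba" (length 5)

5


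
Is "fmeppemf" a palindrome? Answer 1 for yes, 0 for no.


Input: fmeppemf
Reversed: fmeppemf
  Compare pos 0 ('f') with pos 7 ('f'): match
  Compare pos 1 ('m') with pos 6 ('m'): match
  Compare pos 2 ('e') with pos 5 ('e'): match
  Compare pos 3 ('p') with pos 4 ('p'): match
Result: palindrome

1


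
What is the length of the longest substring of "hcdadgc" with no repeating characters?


Input: "hcdadgc"
Sliding window (track last position of each char):
  Position 0 ('h'): window [0,0] length 1 -- new best
  Position 1 ('c'): window [0,1] length 2 -- new best
  Position 2 ('d'): window [0,2] length 3 -- new best
  Position 3 ('a'): window [0,3] length 4 -- new best
  Position 4 ('d'): repeat (last at 2), move window start to 3
  Position 4 ('d'): window [3,4] length 2
  Position 5 ('g'): window [3,5] length 3
  Position 6 ('c'): window [3,6] length 4
Longest substring with no repeats: "hcda" with length 4

4


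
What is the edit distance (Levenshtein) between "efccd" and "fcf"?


Computing edit distance: "efccd" -> "fcf"
DP table:
           f    c    f
      0    1    2    3
  e   1    1    2    3
  f   2    1    2    2
  c   3    2    1    2
  c   4    3    2    2
  d   5    4    3    3
Edit distance = dp[5][3] = 3

3


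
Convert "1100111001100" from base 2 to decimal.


Input: "1100111001100" in base 2
Positional expansion:
  Digit '1' (value 1) x 2^12 = 4096
  Digit '1' (value 1) x 2^11 = 2048
  Digit '0' (value 0) x 2^10 = 0
  Digit '0' (value 0) x 2^9 = 0
  Digit '1' (value 1) x 2^8 = 256
  Digit '1' (value 1) x 2^7 = 128
  Digit '1' (value 1) x 2^6 = 64
  Digit '0' (value 0) x 2^5 = 0
  Digit '0' (value 0) x 2^4 = 0
  Digit '1' (value 1) x 2^3 = 8
  Digit '1' (value 1) x 2^2 = 4
  Digit '0' (value 0) x 2^1 = 0
  Digit '0' (value 0) x 2^0 = 0
Sum = 6604

6604


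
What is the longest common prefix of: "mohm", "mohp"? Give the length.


Words: mohm, mohp
  Position 0: all 'm' => match
  Position 1: all 'o' => match
  Position 2: all 'h' => match
  Position 3: ('m', 'p') => mismatch, stop
LCP = "moh" (length 3)

3


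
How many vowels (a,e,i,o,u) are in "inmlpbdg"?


Input: inmlpbdg
Checking each character:
  'i' at position 0: vowel (running total: 1)
  'n' at position 1: consonant
  'm' at position 2: consonant
  'l' at position 3: consonant
  'p' at position 4: consonant
  'b' at position 5: consonant
  'd' at position 6: consonant
  'g' at position 7: consonant
Total vowels: 1

1


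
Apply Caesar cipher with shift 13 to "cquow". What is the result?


Caesar cipher: shift "cquow" by 13
  'c' (pos 2) + 13 = pos 15 = 'p'
  'q' (pos 16) + 13 = pos 3 = 'd'
  'u' (pos 20) + 13 = pos 7 = 'h'
  'o' (pos 14) + 13 = pos 1 = 'b'
  'w' (pos 22) + 13 = pos 9 = 'j'
Result: pdhbj

pdhbj


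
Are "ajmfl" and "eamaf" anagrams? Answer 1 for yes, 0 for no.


Strings: "ajmfl", "eamaf"
Sorted first:  afjlm
Sorted second: aaefm
Differ at position 1: 'f' vs 'a' => not anagrams

0


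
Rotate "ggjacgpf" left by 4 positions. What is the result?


Input: "ggjacgpf", rotate left by 4
First 4 characters: "ggja"
Remaining characters: "cgpf"
Concatenate remaining + first: "cgpf" + "ggja" = "cgpfggja"

cgpfggja


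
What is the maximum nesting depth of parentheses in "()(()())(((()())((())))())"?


Input: "()(()())(((()())((())))())"
Tracking depth:
  Position 0 '(': depth becomes 1
  Position 1 ')': depth becomes 0
  Position 2 '(': depth becomes 1
  Position 3 '(': depth becomes 2
  Position 4 ')': depth becomes 1
  Position 5 '(': depth becomes 2
  Position 6 ')': depth becomes 1
  Position 7 ')': depth becomes 0
  Position 8 '(': depth becomes 1
  Position 9 '(': depth becomes 2
  Position 10 '(': depth becomes 3
  Position 11 '(': depth becomes 4
  Position 12 ')': depth becomes 3
  Position 13 '(': depth becomes 4
  Position 14 ')': depth becomes 3
  Position 15 ')': depth becomes 2
  Position 16 '(': depth becomes 3
  Position 17 '(': depth becomes 4
  Position 18 '(': depth becomes 5
  Position 19 ')': depth becomes 4
  Position 20 ')': depth becomes 3
  Position 21 ')': depth becomes 2
  Position 22 ')': depth becomes 1
  Position 23 '(': depth becomes 2
  Position 24 ')': depth becomes 1
  Position 25 ')': depth becomes 0
Maximum depth reached: 5

5


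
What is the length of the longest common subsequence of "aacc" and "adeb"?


LCS of "aacc" and "adeb"
DP table:
           a    d    e    b
      0    0    0    0    0
  a   0    1    1    1    1
  a   0    1    1    1    1
  c   0    1    1    1    1
  c   0    1    1    1    1
LCS length = dp[4][4] = 1

1


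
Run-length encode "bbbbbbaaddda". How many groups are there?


Input: bbbbbbaaddda
Scanning for consecutive runs:
  Group 1: 'b' x 6 (positions 0-5)
  Group 2: 'a' x 2 (positions 6-7)
  Group 3: 'd' x 3 (positions 8-10)
  Group 4: 'a' x 1 (positions 11-11)
Total groups: 4

4


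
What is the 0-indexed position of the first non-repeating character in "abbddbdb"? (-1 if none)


Input: abbddbdb
Character frequencies:
  'a': 1
  'b': 4
  'd': 3
Scanning left to right for freq == 1:
  Position 0 ('a'): unique! => answer = 0

0


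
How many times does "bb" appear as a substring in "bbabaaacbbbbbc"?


Searching for "bb" in "bbabaaacbbbbbc"
Scanning each position:
  Position 0: "bb" => MATCH
  Position 1: "ba" => no
  Position 2: "ab" => no
  Position 3: "ba" => no
  Position 4: "aa" => no
  Position 5: "aa" => no
  Position 6: "ac" => no
  Position 7: "cb" => no
  Position 8: "bb" => MATCH
  Position 9: "bb" => MATCH
  Position 10: "bb" => MATCH
  Position 11: "bb" => MATCH
  Position 12: "bc" => no
Total occurrences: 5

5


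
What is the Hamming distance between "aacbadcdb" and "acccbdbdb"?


Comparing "aacbadcdb" and "acccbdbdb" position by position:
  Position 0: 'a' vs 'a' => same
  Position 1: 'a' vs 'c' => differ
  Position 2: 'c' vs 'c' => same
  Position 3: 'b' vs 'c' => differ
  Position 4: 'a' vs 'b' => differ
  Position 5: 'd' vs 'd' => same
  Position 6: 'c' vs 'b' => differ
  Position 7: 'd' vs 'd' => same
  Position 8: 'b' vs 'b' => same
Total differences (Hamming distance): 4

4


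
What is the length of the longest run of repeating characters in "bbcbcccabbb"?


Input: "bbcbcccabbb"
Scanning for longest run:
  Position 1 ('b'): continues run of 'b', length=2
  Position 2 ('c'): new char, reset run to 1
  Position 3 ('b'): new char, reset run to 1
  Position 4 ('c'): new char, reset run to 1
  Position 5 ('c'): continues run of 'c', length=2
  Position 6 ('c'): continues run of 'c', length=3
  Position 7 ('a'): new char, reset run to 1
  Position 8 ('b'): new char, reset run to 1
  Position 9 ('b'): continues run of 'b', length=2
  Position 10 ('b'): continues run of 'b', length=3
Longest run: 'c' with length 3

3


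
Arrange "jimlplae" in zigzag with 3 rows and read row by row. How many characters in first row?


Zigzag "jimlplae" into 3 rows:
Placing characters:
  'j' => row 0
  'i' => row 1
  'm' => row 2
  'l' => row 1
  'p' => row 0
  'l' => row 1
  'a' => row 2
  'e' => row 1
Rows:
  Row 0: "jp"
  Row 1: "ille"
  Row 2: "ma"
First row length: 2

2


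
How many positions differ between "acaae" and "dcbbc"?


Comparing "acaae" and "dcbbc" position by position:
  Position 0: 'a' vs 'd' => DIFFER
  Position 1: 'c' vs 'c' => same
  Position 2: 'a' vs 'b' => DIFFER
  Position 3: 'a' vs 'b' => DIFFER
  Position 4: 'e' vs 'c' => DIFFER
Positions that differ: 4

4


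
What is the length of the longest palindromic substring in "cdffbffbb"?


Input: "cdffbffbb"
Checking substrings for palindromes:
  [2:7] "ffbff" (len 5) => palindrome
  [4:8] "bffb" (len 4) => palindrome
  [3:6] "fbf" (len 3) => palindrome
  [2:4] "ff" (len 2) => palindrome
  [5:7] "ff" (len 2) => palindrome
  [7:9] "bb" (len 2) => palindrome
Longest palindromic substring: "ffbff" with length 5

5


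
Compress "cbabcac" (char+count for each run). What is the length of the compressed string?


Input: cbabcac
Runs:
  'c' x 1 => "c1"
  'b' x 1 => "b1"
  'a' x 1 => "a1"
  'b' x 1 => "b1"
  'c' x 1 => "c1"
  'a' x 1 => "a1"
  'c' x 1 => "c1"
Compressed: "c1b1a1b1c1a1c1"
Compressed length: 14

14


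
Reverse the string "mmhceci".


Input: mmhceci
Reading characters right to left:
  Position 6: 'i'
  Position 5: 'c'
  Position 4: 'e'
  Position 3: 'c'
  Position 2: 'h'
  Position 1: 'm'
  Position 0: 'm'
Reversed: icechmm

icechmm


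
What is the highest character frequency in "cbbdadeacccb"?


Input: cbbdadeacccb
Character counts:
  'a': 2
  'b': 3
  'c': 4
  'd': 2
  'e': 1
Maximum frequency: 4

4


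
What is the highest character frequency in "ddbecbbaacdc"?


Input: ddbecbbaacdc
Character counts:
  'a': 2
  'b': 3
  'c': 3
  'd': 3
  'e': 1
Maximum frequency: 3

3


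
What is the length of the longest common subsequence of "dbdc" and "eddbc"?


LCS of "dbdc" and "eddbc"
DP table:
           e    d    d    b    c
      0    0    0    0    0    0
  d   0    0    1    1    1    1
  b   0    0    1    1    2    2
  d   0    0    1    2    2    2
  c   0    0    1    2    2    3
LCS length = dp[4][5] = 3

3


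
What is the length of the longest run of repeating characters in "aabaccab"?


Input: "aabaccab"
Scanning for longest run:
  Position 1 ('a'): continues run of 'a', length=2
  Position 2 ('b'): new char, reset run to 1
  Position 3 ('a'): new char, reset run to 1
  Position 4 ('c'): new char, reset run to 1
  Position 5 ('c'): continues run of 'c', length=2
  Position 6 ('a'): new char, reset run to 1
  Position 7 ('b'): new char, reset run to 1
Longest run: 'a' with length 2

2


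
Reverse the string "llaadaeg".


Input: llaadaeg
Reading characters right to left:
  Position 7: 'g'
  Position 6: 'e'
  Position 5: 'a'
  Position 4: 'd'
  Position 3: 'a'
  Position 2: 'a'
  Position 1: 'l'
  Position 0: 'l'
Reversed: geadaall

geadaall


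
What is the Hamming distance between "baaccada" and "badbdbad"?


Comparing "baaccada" and "badbdbad" position by position:
  Position 0: 'b' vs 'b' => same
  Position 1: 'a' vs 'a' => same
  Position 2: 'a' vs 'd' => differ
  Position 3: 'c' vs 'b' => differ
  Position 4: 'c' vs 'd' => differ
  Position 5: 'a' vs 'b' => differ
  Position 6: 'd' vs 'a' => differ
  Position 7: 'a' vs 'd' => differ
Total differences (Hamming distance): 6

6


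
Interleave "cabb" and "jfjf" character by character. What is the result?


Interleaving "cabb" and "jfjf":
  Position 0: 'c' from first, 'j' from second => "cj"
  Position 1: 'a' from first, 'f' from second => "af"
  Position 2: 'b' from first, 'j' from second => "bj"
  Position 3: 'b' from first, 'f' from second => "bf"
Result: cjafbjbf

cjafbjbf


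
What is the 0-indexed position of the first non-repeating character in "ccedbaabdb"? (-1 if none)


Input: ccedbaabdb
Character frequencies:
  'a': 2
  'b': 3
  'c': 2
  'd': 2
  'e': 1
Scanning left to right for freq == 1:
  Position 0 ('c'): freq=2, skip
  Position 1 ('c'): freq=2, skip
  Position 2 ('e'): unique! => answer = 2

2


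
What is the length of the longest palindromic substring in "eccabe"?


Input: "eccabe"
Checking substrings for palindromes:
  [1:3] "cc" (len 2) => palindrome
Longest palindromic substring: "cc" with length 2

2


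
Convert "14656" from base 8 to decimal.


Input: "14656" in base 8
Positional expansion:
  Digit '1' (value 1) x 8^4 = 4096
  Digit '4' (value 4) x 8^3 = 2048
  Digit '6' (value 6) x 8^2 = 384
  Digit '5' (value 5) x 8^1 = 40
  Digit '6' (value 6) x 8^0 = 6
Sum = 6574

6574


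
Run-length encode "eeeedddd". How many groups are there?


Input: eeeedddd
Scanning for consecutive runs:
  Group 1: 'e' x 4 (positions 0-3)
  Group 2: 'd' x 4 (positions 4-7)
Total groups: 2

2


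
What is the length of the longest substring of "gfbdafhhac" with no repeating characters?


Input: "gfbdafhhac"
Sliding window (track last position of each char):
  Position 0 ('g'): window [0,0] length 1 -- new best
  Position 1 ('f'): window [0,1] length 2 -- new best
  Position 2 ('b'): window [0,2] length 3 -- new best
  Position 3 ('d'): window [0,3] length 4 -- new best
  Position 4 ('a'): window [0,4] length 5 -- new best
  Position 5 ('f'): repeat (last at 1), move window start to 2
  Position 5 ('f'): window [2,5] length 4
  Position 6 ('h'): window [2,6] length 5
  Position 7 ('h'): repeat (last at 6), move window start to 7
  Position 7 ('h'): window [7,7] length 1
  Position 8 ('a'): window [7,8] length 2
  Position 9 ('c'): window [7,9] length 3
Longest substring with no repeats: "gfbda" with length 5

5


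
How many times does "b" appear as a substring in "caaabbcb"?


Searching for "b" in "caaabbcb"
Scanning each position:
  Position 0: "c" => no
  Position 1: "a" => no
  Position 2: "a" => no
  Position 3: "a" => no
  Position 4: "b" => MATCH
  Position 5: "b" => MATCH
  Position 6: "c" => no
  Position 7: "b" => MATCH
Total occurrences: 3

3


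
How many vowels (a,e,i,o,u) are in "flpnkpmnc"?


Input: flpnkpmnc
Checking each character:
  'f' at position 0: consonant
  'l' at position 1: consonant
  'p' at position 2: consonant
  'n' at position 3: consonant
  'k' at position 4: consonant
  'p' at position 5: consonant
  'm' at position 6: consonant
  'n' at position 7: consonant
  'c' at position 8: consonant
Total vowels: 0

0


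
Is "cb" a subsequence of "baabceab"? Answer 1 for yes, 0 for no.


Check if "cb" is a subsequence of "baabceab"
Greedy scan:
  Position 0 ('b'): no match needed
  Position 1 ('a'): no match needed
  Position 2 ('a'): no match needed
  Position 3 ('b'): no match needed
  Position 4 ('c'): matches sub[0] = 'c'
  Position 5 ('e'): no match needed
  Position 6 ('a'): no match needed
  Position 7 ('b'): matches sub[1] = 'b'
All 2 characters matched => is a subsequence

1


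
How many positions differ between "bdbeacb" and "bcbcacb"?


Comparing "bdbeacb" and "bcbcacb" position by position:
  Position 0: 'b' vs 'b' => same
  Position 1: 'd' vs 'c' => DIFFER
  Position 2: 'b' vs 'b' => same
  Position 3: 'e' vs 'c' => DIFFER
  Position 4: 'a' vs 'a' => same
  Position 5: 'c' vs 'c' => same
  Position 6: 'b' vs 'b' => same
Positions that differ: 2

2


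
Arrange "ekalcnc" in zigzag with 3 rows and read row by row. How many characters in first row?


Zigzag "ekalcnc" into 3 rows:
Placing characters:
  'e' => row 0
  'k' => row 1
  'a' => row 2
  'l' => row 1
  'c' => row 0
  'n' => row 1
  'c' => row 2
Rows:
  Row 0: "ec"
  Row 1: "kln"
  Row 2: "ac"
First row length: 2

2


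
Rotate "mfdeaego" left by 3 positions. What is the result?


Input: "mfdeaego", rotate left by 3
First 3 characters: "mfd"
Remaining characters: "eaego"
Concatenate remaining + first: "eaego" + "mfd" = "eaegomfd"

eaegomfd


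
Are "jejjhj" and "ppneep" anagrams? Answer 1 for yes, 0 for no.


Strings: "jejjhj", "ppneep"
Sorted first:  ehjjjj
Sorted second: eenppp
Differ at position 1: 'h' vs 'e' => not anagrams

0


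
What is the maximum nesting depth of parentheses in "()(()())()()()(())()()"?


Input: "()(()())()()()(())()()"
Tracking depth:
  Position 0 '(': depth becomes 1
  Position 1 ')': depth becomes 0
  Position 2 '(': depth becomes 1
  Position 3 '(': depth becomes 2
  Position 4 ')': depth becomes 1
  Position 5 '(': depth becomes 2
  Position 6 ')': depth becomes 1
  Position 7 ')': depth becomes 0
  Position 8 '(': depth becomes 1
  Position 9 ')': depth becomes 0
  Position 10 '(': depth becomes 1
  Position 11 ')': depth becomes 0
  Position 12 '(': depth becomes 1
  Position 13 ')': depth becomes 0
  Position 14 '(': depth becomes 1
  Position 15 '(': depth becomes 2
  Position 16 ')': depth becomes 1
  Position 17 ')': depth becomes 0
  Position 18 '(': depth becomes 1
  Position 19 ')': depth becomes 0
  Position 20 '(': depth becomes 1
  Position 21 ')': depth becomes 0
Maximum depth reached: 2

2


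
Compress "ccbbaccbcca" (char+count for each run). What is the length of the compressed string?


Input: ccbbaccbcca
Runs:
  'c' x 2 => "c2"
  'b' x 2 => "b2"
  'a' x 1 => "a1"
  'c' x 2 => "c2"
  'b' x 1 => "b1"
  'c' x 2 => "c2"
  'a' x 1 => "a1"
Compressed: "c2b2a1c2b1c2a1"
Compressed length: 14

14


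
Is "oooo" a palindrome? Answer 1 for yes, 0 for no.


Input: oooo
Reversed: oooo
  Compare pos 0 ('o') with pos 3 ('o'): match
  Compare pos 1 ('o') with pos 2 ('o'): match
Result: palindrome

1


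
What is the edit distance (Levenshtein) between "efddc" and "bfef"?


Computing edit distance: "efddc" -> "bfef"
DP table:
           b    f    e    f
      0    1    2    3    4
  e   1    1    2    2    3
  f   2    2    1    2    2
  d   3    3    2    2    3
  d   4    4    3    3    3
  c   5    5    4    4    4
Edit distance = dp[5][4] = 4

4


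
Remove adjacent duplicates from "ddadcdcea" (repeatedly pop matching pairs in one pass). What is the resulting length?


Input: ddadcdcea
Stack-based adjacent duplicate removal:
  Read 'd': push. Stack: d
  Read 'd': matches stack top 'd' => pop. Stack: (empty)
  Read 'a': push. Stack: a
  Read 'd': push. Stack: ad
  Read 'c': push. Stack: adc
  Read 'd': push. Stack: adcd
  Read 'c': push. Stack: adcdc
  Read 'e': push. Stack: adcdce
  Read 'a': push. Stack: adcdcea
Final stack: "adcdcea" (length 7)

7


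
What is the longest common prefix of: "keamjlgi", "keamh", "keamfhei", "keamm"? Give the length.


Words: keamjlgi, keamh, keamfhei, keamm
  Position 0: all 'k' => match
  Position 1: all 'e' => match
  Position 2: all 'a' => match
  Position 3: all 'm' => match
  Position 4: ('j', 'h', 'f', 'm') => mismatch, stop
LCP = "keam" (length 4)

4


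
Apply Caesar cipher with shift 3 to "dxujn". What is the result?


Caesar cipher: shift "dxujn" by 3
  'd' (pos 3) + 3 = pos 6 = 'g'
  'x' (pos 23) + 3 = pos 0 = 'a'
  'u' (pos 20) + 3 = pos 23 = 'x'
  'j' (pos 9) + 3 = pos 12 = 'm'
  'n' (pos 13) + 3 = pos 16 = 'q'
Result: gaxmq

gaxmq


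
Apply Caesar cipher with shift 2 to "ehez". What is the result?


Caesar cipher: shift "ehez" by 2
  'e' (pos 4) + 2 = pos 6 = 'g'
  'h' (pos 7) + 2 = pos 9 = 'j'
  'e' (pos 4) + 2 = pos 6 = 'g'
  'z' (pos 25) + 2 = pos 1 = 'b'
Result: gjgb

gjgb


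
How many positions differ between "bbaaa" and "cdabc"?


Comparing "bbaaa" and "cdabc" position by position:
  Position 0: 'b' vs 'c' => DIFFER
  Position 1: 'b' vs 'd' => DIFFER
  Position 2: 'a' vs 'a' => same
  Position 3: 'a' vs 'b' => DIFFER
  Position 4: 'a' vs 'c' => DIFFER
Positions that differ: 4

4


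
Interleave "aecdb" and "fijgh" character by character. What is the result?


Interleaving "aecdb" and "fijgh":
  Position 0: 'a' from first, 'f' from second => "af"
  Position 1: 'e' from first, 'i' from second => "ei"
  Position 2: 'c' from first, 'j' from second => "cj"
  Position 3: 'd' from first, 'g' from second => "dg"
  Position 4: 'b' from first, 'h' from second => "bh"
Result: afeicjdgbh

afeicjdgbh


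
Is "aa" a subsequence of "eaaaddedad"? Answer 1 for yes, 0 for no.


Check if "aa" is a subsequence of "eaaaddedad"
Greedy scan:
  Position 0 ('e'): no match needed
  Position 1 ('a'): matches sub[0] = 'a'
  Position 2 ('a'): matches sub[1] = 'a'
  Position 3 ('a'): no match needed
  Position 4 ('d'): no match needed
  Position 5 ('d'): no match needed
  Position 6 ('e'): no match needed
  Position 7 ('d'): no match needed
  Position 8 ('a'): no match needed
  Position 9 ('d'): no match needed
All 2 characters matched => is a subsequence

1


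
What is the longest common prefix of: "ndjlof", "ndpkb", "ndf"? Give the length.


Words: ndjlof, ndpkb, ndf
  Position 0: all 'n' => match
  Position 1: all 'd' => match
  Position 2: ('j', 'p', 'f') => mismatch, stop
LCP = "nd" (length 2)

2


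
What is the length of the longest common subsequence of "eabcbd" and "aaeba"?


LCS of "eabcbd" and "aaeba"
DP table:
           a    a    e    b    a
      0    0    0    0    0    0
  e   0    0    0    1    1    1
  a   0    1    1    1    1    2
  b   0    1    1    1    2    2
  c   0    1    1    1    2    2
  b   0    1    1    1    2    2
  d   0    1    1    1    2    2
LCS length = dp[6][5] = 2

2


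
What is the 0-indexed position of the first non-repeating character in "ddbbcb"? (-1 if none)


Input: ddbbcb
Character frequencies:
  'b': 3
  'c': 1
  'd': 2
Scanning left to right for freq == 1:
  Position 0 ('d'): freq=2, skip
  Position 1 ('d'): freq=2, skip
  Position 2 ('b'): freq=3, skip
  Position 3 ('b'): freq=3, skip
  Position 4 ('c'): unique! => answer = 4

4


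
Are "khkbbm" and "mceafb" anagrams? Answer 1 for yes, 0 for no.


Strings: "khkbbm", "mceafb"
Sorted first:  bbhkkm
Sorted second: abcefm
Differ at position 0: 'b' vs 'a' => not anagrams

0


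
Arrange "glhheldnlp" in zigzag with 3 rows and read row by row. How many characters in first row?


Zigzag "glhheldnlp" into 3 rows:
Placing characters:
  'g' => row 0
  'l' => row 1
  'h' => row 2
  'h' => row 1
  'e' => row 0
  'l' => row 1
  'd' => row 2
  'n' => row 1
  'l' => row 0
  'p' => row 1
Rows:
  Row 0: "gel"
  Row 1: "lhlnp"
  Row 2: "hd"
First row length: 3

3


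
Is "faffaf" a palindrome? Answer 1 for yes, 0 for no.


Input: faffaf
Reversed: faffaf
  Compare pos 0 ('f') with pos 5 ('f'): match
  Compare pos 1 ('a') with pos 4 ('a'): match
  Compare pos 2 ('f') with pos 3 ('f'): match
Result: palindrome

1


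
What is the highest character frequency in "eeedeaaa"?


Input: eeedeaaa
Character counts:
  'a': 3
  'd': 1
  'e': 4
Maximum frequency: 4

4


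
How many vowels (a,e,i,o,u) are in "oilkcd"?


Input: oilkcd
Checking each character:
  'o' at position 0: vowel (running total: 1)
  'i' at position 1: vowel (running total: 2)
  'l' at position 2: consonant
  'k' at position 3: consonant
  'c' at position 4: consonant
  'd' at position 5: consonant
Total vowels: 2

2


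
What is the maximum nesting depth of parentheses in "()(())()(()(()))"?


Input: "()(())()(()(()))"
Tracking depth:
  Position 0 '(': depth becomes 1
  Position 1 ')': depth becomes 0
  Position 2 '(': depth becomes 1
  Position 3 '(': depth becomes 2
  Position 4 ')': depth becomes 1
  Position 5 ')': depth becomes 0
  Position 6 '(': depth becomes 1
  Position 7 ')': depth becomes 0
  Position 8 '(': depth becomes 1
  Position 9 '(': depth becomes 2
  Position 10 ')': depth becomes 1
  Position 11 '(': depth becomes 2
  Position 12 '(': depth becomes 3
  Position 13 ')': depth becomes 2
  Position 14 ')': depth becomes 1
  Position 15 ')': depth becomes 0
Maximum depth reached: 3

3


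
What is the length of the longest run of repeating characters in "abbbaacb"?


Input: "abbbaacb"
Scanning for longest run:
  Position 1 ('b'): new char, reset run to 1
  Position 2 ('b'): continues run of 'b', length=2
  Position 3 ('b'): continues run of 'b', length=3
  Position 4 ('a'): new char, reset run to 1
  Position 5 ('a'): continues run of 'a', length=2
  Position 6 ('c'): new char, reset run to 1
  Position 7 ('b'): new char, reset run to 1
Longest run: 'b' with length 3

3


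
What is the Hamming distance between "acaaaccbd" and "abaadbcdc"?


Comparing "acaaaccbd" and "abaadbcdc" position by position:
  Position 0: 'a' vs 'a' => same
  Position 1: 'c' vs 'b' => differ
  Position 2: 'a' vs 'a' => same
  Position 3: 'a' vs 'a' => same
  Position 4: 'a' vs 'd' => differ
  Position 5: 'c' vs 'b' => differ
  Position 6: 'c' vs 'c' => same
  Position 7: 'b' vs 'd' => differ
  Position 8: 'd' vs 'c' => differ
Total differences (Hamming distance): 5

5


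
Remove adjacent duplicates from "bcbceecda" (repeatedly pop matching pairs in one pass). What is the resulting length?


Input: bcbceecda
Stack-based adjacent duplicate removal:
  Read 'b': push. Stack: b
  Read 'c': push. Stack: bc
  Read 'b': push. Stack: bcb
  Read 'c': push. Stack: bcbc
  Read 'e': push. Stack: bcbce
  Read 'e': matches stack top 'e' => pop. Stack: bcbc
  Read 'c': matches stack top 'c' => pop. Stack: bcb
  Read 'd': push. Stack: bcbd
  Read 'a': push. Stack: bcbda
Final stack: "bcbda" (length 5)

5


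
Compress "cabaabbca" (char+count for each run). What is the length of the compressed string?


Input: cabaabbca
Runs:
  'c' x 1 => "c1"
  'a' x 1 => "a1"
  'b' x 1 => "b1"
  'a' x 2 => "a2"
  'b' x 2 => "b2"
  'c' x 1 => "c1"
  'a' x 1 => "a1"
Compressed: "c1a1b1a2b2c1a1"
Compressed length: 14

14


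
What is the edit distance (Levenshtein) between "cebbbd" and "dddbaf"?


Computing edit distance: "cebbbd" -> "dddbaf"
DP table:
           d    d    d    b    a    f
      0    1    2    3    4    5    6
  c   1    1    2    3    4    5    6
  e   2    2    2    3    4    5    6
  b   3    3    3    3    3    4    5
  b   4    4    4    4    3    4    5
  b   5    5    5    5    4    4    5
  d   6    5    5    5    5    5    5
Edit distance = dp[6][6] = 5

5


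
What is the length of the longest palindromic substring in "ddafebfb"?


Input: "ddafebfb"
Checking substrings for palindromes:
  [5:8] "bfb" (len 3) => palindrome
  [0:2] "dd" (len 2) => palindrome
Longest palindromic substring: "bfb" with length 3

3


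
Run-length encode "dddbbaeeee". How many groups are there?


Input: dddbbaeeee
Scanning for consecutive runs:
  Group 1: 'd' x 3 (positions 0-2)
  Group 2: 'b' x 2 (positions 3-4)
  Group 3: 'a' x 1 (positions 5-5)
  Group 4: 'e' x 4 (positions 6-9)
Total groups: 4

4


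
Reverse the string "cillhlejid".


Input: cillhlejid
Reading characters right to left:
  Position 9: 'd'
  Position 8: 'i'
  Position 7: 'j'
  Position 6: 'e'
  Position 5: 'l'
  Position 4: 'h'
  Position 3: 'l'
  Position 2: 'l'
  Position 1: 'i'
  Position 0: 'c'
Reversed: dijelhllic

dijelhllic


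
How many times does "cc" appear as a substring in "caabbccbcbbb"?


Searching for "cc" in "caabbccbcbbb"
Scanning each position:
  Position 0: "ca" => no
  Position 1: "aa" => no
  Position 2: "ab" => no
  Position 3: "bb" => no
  Position 4: "bc" => no
  Position 5: "cc" => MATCH
  Position 6: "cb" => no
  Position 7: "bc" => no
  Position 8: "cb" => no
  Position 9: "bb" => no
  Position 10: "bb" => no
Total occurrences: 1

1


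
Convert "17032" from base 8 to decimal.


Input: "17032" in base 8
Positional expansion:
  Digit '1' (value 1) x 8^4 = 4096
  Digit '7' (value 7) x 8^3 = 3584
  Digit '0' (value 0) x 8^2 = 0
  Digit '3' (value 3) x 8^1 = 24
  Digit '2' (value 2) x 8^0 = 2
Sum = 7706

7706


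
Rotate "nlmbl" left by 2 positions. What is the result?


Input: "nlmbl", rotate left by 2
First 2 characters: "nl"
Remaining characters: "mbl"
Concatenate remaining + first: "mbl" + "nl" = "mblnl"

mblnl


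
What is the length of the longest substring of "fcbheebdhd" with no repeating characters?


Input: "fcbheebdhd"
Sliding window (track last position of each char):
  Position 0 ('f'): window [0,0] length 1 -- new best
  Position 1 ('c'): window [0,1] length 2 -- new best
  Position 2 ('b'): window [0,2] length 3 -- new best
  Position 3 ('h'): window [0,3] length 4 -- new best
  Position 4 ('e'): window [0,4] length 5 -- new best
  Position 5 ('e'): repeat (last at 4), move window start to 5
  Position 5 ('e'): window [5,5] length 1
  Position 6 ('b'): window [5,6] length 2
  Position 7 ('d'): window [5,7] length 3
  Position 8 ('h'): window [5,8] length 4
  Position 9 ('d'): repeat (last at 7), move window start to 8
  Position 9 ('d'): window [8,9] length 2
Longest substring with no repeats: "fcbhe" with length 5

5


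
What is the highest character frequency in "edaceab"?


Input: edaceab
Character counts:
  'a': 2
  'b': 1
  'c': 1
  'd': 1
  'e': 2
Maximum frequency: 2

2


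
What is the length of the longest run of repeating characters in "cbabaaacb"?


Input: "cbabaaacb"
Scanning for longest run:
  Position 1 ('b'): new char, reset run to 1
  Position 2 ('a'): new char, reset run to 1
  Position 3 ('b'): new char, reset run to 1
  Position 4 ('a'): new char, reset run to 1
  Position 5 ('a'): continues run of 'a', length=2
  Position 6 ('a'): continues run of 'a', length=3
  Position 7 ('c'): new char, reset run to 1
  Position 8 ('b'): new char, reset run to 1
Longest run: 'a' with length 3

3


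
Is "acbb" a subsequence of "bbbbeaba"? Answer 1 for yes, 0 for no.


Check if "acbb" is a subsequence of "bbbbeaba"
Greedy scan:
  Position 0 ('b'): no match needed
  Position 1 ('b'): no match needed
  Position 2 ('b'): no match needed
  Position 3 ('b'): no match needed
  Position 4 ('e'): no match needed
  Position 5 ('a'): matches sub[0] = 'a'
  Position 6 ('b'): no match needed
  Position 7 ('a'): no match needed
Only matched 1/4 characters => not a subsequence

0


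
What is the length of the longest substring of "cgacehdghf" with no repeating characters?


Input: "cgacehdghf"
Sliding window (track last position of each char):
  Position 0 ('c'): window [0,0] length 1 -- new best
  Position 1 ('g'): window [0,1] length 2 -- new best
  Position 2 ('a'): window [0,2] length 3 -- new best
  Position 3 ('c'): repeat (last at 0), move window start to 1
  Position 3 ('c'): window [1,3] length 3
  Position 4 ('e'): window [1,4] length 4 -- new best
  Position 5 ('h'): window [1,5] length 5 -- new best
  Position 6 ('d'): window [1,6] length 6 -- new best
  Position 7 ('g'): repeat (last at 1), move window start to 2
  Position 7 ('g'): window [2,7] length 6
  Position 8 ('h'): repeat (last at 5), move window start to 6
  Position 8 ('h'): window [6,8] length 3
  Position 9 ('f'): window [6,9] length 4
Longest substring with no repeats: "gacehd" with length 6

6


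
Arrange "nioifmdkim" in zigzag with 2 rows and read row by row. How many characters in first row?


Zigzag "nioifmdkim" into 2 rows:
Placing characters:
  'n' => row 0
  'i' => row 1
  'o' => row 0
  'i' => row 1
  'f' => row 0
  'm' => row 1
  'd' => row 0
  'k' => row 1
  'i' => row 0
  'm' => row 1
Rows:
  Row 0: "nofdi"
  Row 1: "iimkm"
First row length: 5

5


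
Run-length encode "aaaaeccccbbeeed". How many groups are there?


Input: aaaaeccccbbeeed
Scanning for consecutive runs:
  Group 1: 'a' x 4 (positions 0-3)
  Group 2: 'e' x 1 (positions 4-4)
  Group 3: 'c' x 4 (positions 5-8)
  Group 4: 'b' x 2 (positions 9-10)
  Group 5: 'e' x 3 (positions 11-13)
  Group 6: 'd' x 1 (positions 14-14)
Total groups: 6

6


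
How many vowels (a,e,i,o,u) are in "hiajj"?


Input: hiajj
Checking each character:
  'h' at position 0: consonant
  'i' at position 1: vowel (running total: 1)
  'a' at position 2: vowel (running total: 2)
  'j' at position 3: consonant
  'j' at position 4: consonant
Total vowels: 2

2


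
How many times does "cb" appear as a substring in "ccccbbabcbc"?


Searching for "cb" in "ccccbbabcbc"
Scanning each position:
  Position 0: "cc" => no
  Position 1: "cc" => no
  Position 2: "cc" => no
  Position 3: "cb" => MATCH
  Position 4: "bb" => no
  Position 5: "ba" => no
  Position 6: "ab" => no
  Position 7: "bc" => no
  Position 8: "cb" => MATCH
  Position 9: "bc" => no
Total occurrences: 2

2


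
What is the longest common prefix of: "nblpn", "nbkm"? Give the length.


Words: nblpn, nbkm
  Position 0: all 'n' => match
  Position 1: all 'b' => match
  Position 2: ('l', 'k') => mismatch, stop
LCP = "nb" (length 2)

2


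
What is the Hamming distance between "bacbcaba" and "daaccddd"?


Comparing "bacbcaba" and "daaccddd" position by position:
  Position 0: 'b' vs 'd' => differ
  Position 1: 'a' vs 'a' => same
  Position 2: 'c' vs 'a' => differ
  Position 3: 'b' vs 'c' => differ
  Position 4: 'c' vs 'c' => same
  Position 5: 'a' vs 'd' => differ
  Position 6: 'b' vs 'd' => differ
  Position 7: 'a' vs 'd' => differ
Total differences (Hamming distance): 6

6


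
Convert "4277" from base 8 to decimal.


Input: "4277" in base 8
Positional expansion:
  Digit '4' (value 4) x 8^3 = 2048
  Digit '2' (value 2) x 8^2 = 128
  Digit '7' (value 7) x 8^1 = 56
  Digit '7' (value 7) x 8^0 = 7
Sum = 2239

2239


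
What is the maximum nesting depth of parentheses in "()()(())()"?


Input: "()()(())()"
Tracking depth:
  Position 0 '(': depth becomes 1
  Position 1 ')': depth becomes 0
  Position 2 '(': depth becomes 1
  Position 3 ')': depth becomes 0
  Position 4 '(': depth becomes 1
  Position 5 '(': depth becomes 2
  Position 6 ')': depth becomes 1
  Position 7 ')': depth becomes 0
  Position 8 '(': depth becomes 1
  Position 9 ')': depth becomes 0
Maximum depth reached: 2

2


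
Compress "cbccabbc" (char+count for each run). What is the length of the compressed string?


Input: cbccabbc
Runs:
  'c' x 1 => "c1"
  'b' x 1 => "b1"
  'c' x 2 => "c2"
  'a' x 1 => "a1"
  'b' x 2 => "b2"
  'c' x 1 => "c1"
Compressed: "c1b1c2a1b2c1"
Compressed length: 12

12


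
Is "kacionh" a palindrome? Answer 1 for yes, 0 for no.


Input: kacionh
Reversed: hnoicak
  Compare pos 0 ('k') with pos 6 ('h'): MISMATCH
  Compare pos 1 ('a') with pos 5 ('n'): MISMATCH
  Compare pos 2 ('c') with pos 4 ('o'): MISMATCH
Result: not a palindrome

0


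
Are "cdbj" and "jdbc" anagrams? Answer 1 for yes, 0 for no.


Strings: "cdbj", "jdbc"
Sorted first:  bcdj
Sorted second: bcdj
Sorted forms match => anagrams

1


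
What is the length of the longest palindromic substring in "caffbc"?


Input: "caffbc"
Checking substrings for palindromes:
  [2:4] "ff" (len 2) => palindrome
Longest palindromic substring: "ff" with length 2

2


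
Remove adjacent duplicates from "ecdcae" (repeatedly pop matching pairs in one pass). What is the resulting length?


Input: ecdcae
Stack-based adjacent duplicate removal:
  Read 'e': push. Stack: e
  Read 'c': push. Stack: ec
  Read 'd': push. Stack: ecd
  Read 'c': push. Stack: ecdc
  Read 'a': push. Stack: ecdca
  Read 'e': push. Stack: ecdcae
Final stack: "ecdcae" (length 6)

6


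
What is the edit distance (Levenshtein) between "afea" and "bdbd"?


Computing edit distance: "afea" -> "bdbd"
DP table:
           b    d    b    d
      0    1    2    3    4
  a   1    1    2    3    4
  f   2    2    2    3    4
  e   3    3    3    3    4
  a   4    4    4    4    4
Edit distance = dp[4][4] = 4

4


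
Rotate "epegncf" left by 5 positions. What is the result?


Input: "epegncf", rotate left by 5
First 5 characters: "epegn"
Remaining characters: "cf"
Concatenate remaining + first: "cf" + "epegn" = "cfepegn"

cfepegn


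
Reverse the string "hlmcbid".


Input: hlmcbid
Reading characters right to left:
  Position 6: 'd'
  Position 5: 'i'
  Position 4: 'b'
  Position 3: 'c'
  Position 2: 'm'
  Position 1: 'l'
  Position 0: 'h'
Reversed: dibcmlh

dibcmlh


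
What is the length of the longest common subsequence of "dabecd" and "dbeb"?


LCS of "dabecd" and "dbeb"
DP table:
           d    b    e    b
      0    0    0    0    0
  d   0    1    1    1    1
  a   0    1    1    1    1
  b   0    1    2    2    2
  e   0    1    2    3    3
  c   0    1    2    3    3
  d   0    1    2    3    3
LCS length = dp[6][4] = 3

3


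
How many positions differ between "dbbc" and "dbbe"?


Comparing "dbbc" and "dbbe" position by position:
  Position 0: 'd' vs 'd' => same
  Position 1: 'b' vs 'b' => same
  Position 2: 'b' vs 'b' => same
  Position 3: 'c' vs 'e' => DIFFER
Positions that differ: 1

1


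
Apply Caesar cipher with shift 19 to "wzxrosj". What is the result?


Caesar cipher: shift "wzxrosj" by 19
  'w' (pos 22) + 19 = pos 15 = 'p'
  'z' (pos 25) + 19 = pos 18 = 's'
  'x' (pos 23) + 19 = pos 16 = 'q'
  'r' (pos 17) + 19 = pos 10 = 'k'
  'o' (pos 14) + 19 = pos 7 = 'h'
  's' (pos 18) + 19 = pos 11 = 'l'
  'j' (pos 9) + 19 = pos 2 = 'c'
Result: psqkhlc

psqkhlc


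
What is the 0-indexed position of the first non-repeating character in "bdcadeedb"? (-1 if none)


Input: bdcadeedb
Character frequencies:
  'a': 1
  'b': 2
  'c': 1
  'd': 3
  'e': 2
Scanning left to right for freq == 1:
  Position 0 ('b'): freq=2, skip
  Position 1 ('d'): freq=3, skip
  Position 2 ('c'): unique! => answer = 2

2


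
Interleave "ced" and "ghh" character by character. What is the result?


Interleaving "ced" and "ghh":
  Position 0: 'c' from first, 'g' from second => "cg"
  Position 1: 'e' from first, 'h' from second => "eh"
  Position 2: 'd' from first, 'h' from second => "dh"
Result: cgehdh

cgehdh


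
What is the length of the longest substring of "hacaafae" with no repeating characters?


Input: "hacaafae"
Sliding window (track last position of each char):
  Position 0 ('h'): window [0,0] length 1 -- new best
  Position 1 ('a'): window [0,1] length 2 -- new best
  Position 2 ('c'): window [0,2] length 3 -- new best
  Position 3 ('a'): repeat (last at 1), move window start to 2
  Position 3 ('a'): window [2,3] length 2
  Position 4 ('a'): repeat (last at 3), move window start to 4
  Position 4 ('a'): window [4,4] length 1
  Position 5 ('f'): window [4,5] length 2
  Position 6 ('a'): repeat (last at 4), move window start to 5
  Position 6 ('a'): window [5,6] length 2
  Position 7 ('e'): window [5,7] length 3
Longest substring with no repeats: "hac" with length 3

3
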